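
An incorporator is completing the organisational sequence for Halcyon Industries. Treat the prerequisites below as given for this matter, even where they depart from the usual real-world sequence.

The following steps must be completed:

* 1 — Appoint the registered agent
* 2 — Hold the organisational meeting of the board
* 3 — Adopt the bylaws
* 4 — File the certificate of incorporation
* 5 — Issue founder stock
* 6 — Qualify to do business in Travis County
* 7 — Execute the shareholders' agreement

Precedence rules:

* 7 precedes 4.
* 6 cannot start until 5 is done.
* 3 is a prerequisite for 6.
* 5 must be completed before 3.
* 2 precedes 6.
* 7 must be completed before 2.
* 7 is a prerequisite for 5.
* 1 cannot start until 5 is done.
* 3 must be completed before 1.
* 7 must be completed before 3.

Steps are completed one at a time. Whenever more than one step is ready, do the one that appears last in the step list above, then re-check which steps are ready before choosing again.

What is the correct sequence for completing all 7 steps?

Only 7 has no prerequisites, so it is first.
Now 5, 4 and 2 have their prerequisites met. 5 is listed later, so 5 next.
Ready: 4, 3 and 2. 4 is listed later → 4.
Ready: 3 and 2. 3 is listed later → 3.
2 and 1 are both available; 2 is listed later → 2.
Ready: 6 and 1. 6 is listed later → 6.
1 is the only step now ready → 1.

7, 5, 4, 3, 2, 6, 1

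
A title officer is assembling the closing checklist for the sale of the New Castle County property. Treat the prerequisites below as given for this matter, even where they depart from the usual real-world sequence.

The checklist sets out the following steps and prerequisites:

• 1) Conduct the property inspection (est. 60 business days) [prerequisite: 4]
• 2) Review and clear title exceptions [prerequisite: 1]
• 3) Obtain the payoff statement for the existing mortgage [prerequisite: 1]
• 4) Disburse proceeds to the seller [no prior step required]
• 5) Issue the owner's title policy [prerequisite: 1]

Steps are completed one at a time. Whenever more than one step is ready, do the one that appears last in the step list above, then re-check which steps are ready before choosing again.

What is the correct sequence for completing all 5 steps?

4 is the only step with nothing outstanding, so it goes first.
Next only 1 has its prerequisites met → 1.
Ready: 5, 3 and 2. 5 is listed later → 5.
Now 3 and 2 have their prerequisites met. 3 is listed later, so 3 next.
2 needed 1, now all done → 2.

4 → 1 → 5 → 3 → 2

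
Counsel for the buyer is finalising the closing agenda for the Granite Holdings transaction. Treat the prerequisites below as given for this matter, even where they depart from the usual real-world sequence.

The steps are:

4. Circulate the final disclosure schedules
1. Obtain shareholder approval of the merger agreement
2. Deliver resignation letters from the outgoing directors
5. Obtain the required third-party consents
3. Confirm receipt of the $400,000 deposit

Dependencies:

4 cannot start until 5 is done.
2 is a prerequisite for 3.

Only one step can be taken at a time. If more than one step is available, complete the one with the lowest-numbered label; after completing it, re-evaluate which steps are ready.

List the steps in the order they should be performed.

1, 2 and 5 have no prerequisites; 1 has the earlier label, so 1 is first.
2 and 5 are both available; 2 has the earlier label → 2.
Ready: 3 and 5. 3 has the earlier label → 3.
Next only 5 has its prerequisites met → 5.
4 needed 5, now all done → 4.

1, 2, 3, 5, 4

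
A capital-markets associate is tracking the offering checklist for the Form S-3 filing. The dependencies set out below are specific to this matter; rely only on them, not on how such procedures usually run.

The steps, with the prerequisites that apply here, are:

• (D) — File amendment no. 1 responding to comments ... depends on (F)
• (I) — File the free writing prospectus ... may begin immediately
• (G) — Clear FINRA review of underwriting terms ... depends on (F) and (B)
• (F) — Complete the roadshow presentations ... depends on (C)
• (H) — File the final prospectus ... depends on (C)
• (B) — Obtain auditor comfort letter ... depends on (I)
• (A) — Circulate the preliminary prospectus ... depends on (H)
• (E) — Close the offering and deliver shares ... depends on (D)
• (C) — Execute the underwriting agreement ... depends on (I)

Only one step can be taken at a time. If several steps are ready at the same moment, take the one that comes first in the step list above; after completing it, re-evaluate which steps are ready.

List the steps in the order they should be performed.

(I) has no prerequisites → (I) first.
Now (B) and (C) have their prerequisites met. (B) is listed earlier, so (B) next.
(C) needed (I), now all done → (C).
Now (F) and (H) have their prerequisites met. (F) is listed earlier, so (F) next.
(D) and (G) now also ready, so the ready set is {(D), (G), (H)}; (D) is listed earlier → (D).
(E) now also ready, so the ready set is {(G), (H), (E)}; (G) is listed earlier → (G).
Ready: (H) and (E). (H) is listed earlier → (H).
(A) and (E) are both available; (A) is listed earlier → (A).
(E) needed (D), now all done → (E).

(I) → (B) → (C) → (F) → (D) → (G) → (H) → (A) → (E)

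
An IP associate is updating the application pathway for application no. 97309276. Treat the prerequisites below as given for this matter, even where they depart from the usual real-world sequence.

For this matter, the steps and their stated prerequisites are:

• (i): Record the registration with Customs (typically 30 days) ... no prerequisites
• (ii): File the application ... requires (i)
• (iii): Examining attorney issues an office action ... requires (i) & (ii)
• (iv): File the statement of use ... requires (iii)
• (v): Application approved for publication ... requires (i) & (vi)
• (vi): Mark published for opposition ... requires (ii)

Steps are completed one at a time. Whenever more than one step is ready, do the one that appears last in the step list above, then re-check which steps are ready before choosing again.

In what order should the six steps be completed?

(i) (ii) (vi) (v) (iii) (iv)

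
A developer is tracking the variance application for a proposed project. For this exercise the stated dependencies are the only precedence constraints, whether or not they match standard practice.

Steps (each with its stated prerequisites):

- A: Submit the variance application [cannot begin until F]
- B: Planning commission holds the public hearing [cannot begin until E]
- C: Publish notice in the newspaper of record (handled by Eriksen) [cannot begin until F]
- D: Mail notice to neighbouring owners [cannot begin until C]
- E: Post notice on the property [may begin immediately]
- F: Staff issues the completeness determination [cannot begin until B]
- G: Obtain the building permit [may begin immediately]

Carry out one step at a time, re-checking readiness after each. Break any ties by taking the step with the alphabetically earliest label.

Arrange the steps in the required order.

E and G have no prerequisites; E has the earlier label, so E is first.
B now also ready, so the ready set is {B, G}; B has the earlier label → B.
F now also ready, so the ready set is {F, G}; F has the earlier label → F.
Ready: A, C and G. A has the earlier label → A.
C and G are both available; C has the earlier label → C.
Now D and G have their prerequisites met. D has the earlier label, so D next.
Next only G has its prerequisites met → G.

E → B → F → A → C → D → G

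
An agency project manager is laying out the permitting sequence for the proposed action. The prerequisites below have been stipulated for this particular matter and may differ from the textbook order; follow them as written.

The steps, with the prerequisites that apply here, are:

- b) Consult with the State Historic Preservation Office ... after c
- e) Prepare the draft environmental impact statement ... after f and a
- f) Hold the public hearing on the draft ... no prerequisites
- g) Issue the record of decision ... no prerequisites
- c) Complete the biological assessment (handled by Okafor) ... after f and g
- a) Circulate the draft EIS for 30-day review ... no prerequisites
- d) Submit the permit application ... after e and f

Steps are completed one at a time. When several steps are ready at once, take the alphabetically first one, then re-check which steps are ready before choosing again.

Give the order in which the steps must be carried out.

a, f and g have no prerequisites; a has the earlier label, so a is first.
f and g are both available; f has the earlier label → f.
e and g are both available; e has the earlier label → e.
d and g are both available; d has the earlier label → d.
That leaves g as the only ready step → g.
That leaves c as the only ready step → c.
Next only b has its prerequisites met → b.

a, f, e, d, g, c, b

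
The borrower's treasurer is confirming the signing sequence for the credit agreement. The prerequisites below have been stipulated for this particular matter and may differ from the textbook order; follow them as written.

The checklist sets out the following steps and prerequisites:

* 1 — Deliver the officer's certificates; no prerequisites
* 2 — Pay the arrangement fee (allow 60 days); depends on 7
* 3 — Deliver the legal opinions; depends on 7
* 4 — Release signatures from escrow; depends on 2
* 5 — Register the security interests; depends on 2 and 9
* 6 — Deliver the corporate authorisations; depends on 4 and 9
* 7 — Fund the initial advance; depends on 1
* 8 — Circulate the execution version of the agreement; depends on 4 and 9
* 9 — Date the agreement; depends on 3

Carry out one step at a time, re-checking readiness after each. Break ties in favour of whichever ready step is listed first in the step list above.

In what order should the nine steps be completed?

1, 7, 2, 3, 4, 9, 5, 6, 8

Only 1 has no prerequisites, so it is first.
7 needed 1, now all done → 7.
Ready: 2 and 3. 2 is listed earlier → 2.
3 and 4 are both available; 3 is listed earlier → 3.
Ready: 4 and 9. 4 is listed earlier → 4.
That leaves 9 as the only ready step → 9.
5, 6 and 8 are all available; 5 is listed earlier → 5.
6 and 8 are both available; 6 is listed earlier → 6.
Next only 8 has its prerequisites met → 8.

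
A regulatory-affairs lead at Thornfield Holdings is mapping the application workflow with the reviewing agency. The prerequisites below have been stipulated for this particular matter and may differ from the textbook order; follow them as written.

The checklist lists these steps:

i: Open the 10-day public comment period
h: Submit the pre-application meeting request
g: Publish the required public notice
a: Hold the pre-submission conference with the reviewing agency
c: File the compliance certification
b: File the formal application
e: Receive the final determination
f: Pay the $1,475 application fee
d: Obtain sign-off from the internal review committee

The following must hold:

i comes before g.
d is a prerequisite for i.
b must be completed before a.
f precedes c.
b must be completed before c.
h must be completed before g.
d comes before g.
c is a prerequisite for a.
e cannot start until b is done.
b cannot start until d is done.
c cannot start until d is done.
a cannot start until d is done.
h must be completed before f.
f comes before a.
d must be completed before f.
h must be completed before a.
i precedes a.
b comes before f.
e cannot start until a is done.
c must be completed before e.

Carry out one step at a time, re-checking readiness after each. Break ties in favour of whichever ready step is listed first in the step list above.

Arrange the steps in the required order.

h, d, i, g, b, f, c, a, e

Nothing is required for h and d. h is listed earlier → h first.
Next only d has its prerequisites met → d.
Ready: i and b. i is listed earlier → i.
g and b are both available; g is listed earlier → g.
That leaves b as the only ready step → b.
Next only f has its prerequisites met → f.
That leaves c as the only ready step → c.
a is the only step now ready → a.
e is the only step now ready → e.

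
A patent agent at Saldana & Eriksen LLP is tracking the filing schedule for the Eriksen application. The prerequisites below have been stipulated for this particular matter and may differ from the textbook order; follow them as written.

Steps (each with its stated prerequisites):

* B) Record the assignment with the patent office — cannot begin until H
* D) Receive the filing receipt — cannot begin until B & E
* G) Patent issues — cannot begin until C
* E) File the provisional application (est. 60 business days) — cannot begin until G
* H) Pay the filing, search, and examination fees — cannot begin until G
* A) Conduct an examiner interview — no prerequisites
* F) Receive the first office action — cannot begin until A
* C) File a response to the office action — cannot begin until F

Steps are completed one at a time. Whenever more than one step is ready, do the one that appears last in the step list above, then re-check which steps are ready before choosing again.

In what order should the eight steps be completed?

Only A has no prerequisites, so it is first.
Next only F has its prerequisites met → F.
C needed F, now all done → C.
That leaves G as the only ready step → G.
Now H and E have their prerequisites met. H is listed later, so H next.
B now also ready, so the ready set is {E, B}; E is listed later → E.
B is the only step now ready → B.
D needed E and B, now all done → D.

A → F → C → G → H → E → B → D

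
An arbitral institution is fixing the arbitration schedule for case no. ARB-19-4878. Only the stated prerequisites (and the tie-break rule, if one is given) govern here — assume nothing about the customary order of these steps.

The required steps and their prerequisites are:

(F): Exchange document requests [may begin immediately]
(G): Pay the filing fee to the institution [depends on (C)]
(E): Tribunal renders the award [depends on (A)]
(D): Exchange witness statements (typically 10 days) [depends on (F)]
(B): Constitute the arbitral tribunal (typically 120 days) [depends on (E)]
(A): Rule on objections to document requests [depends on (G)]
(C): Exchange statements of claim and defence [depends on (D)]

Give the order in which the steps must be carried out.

Only (F) has no prerequisites, so it is first.
(D) needed (F), now all done → (D).
(C) needed (D), now all done → (C).
(G) needed (C), now all done → (G).
Next only (A) has its prerequisites met → (A).
That leaves (E) as the only ready step → (E).
Next only (B) has its prerequisites met → (B).

(F), (D), (C), (G), (A), (E), (B)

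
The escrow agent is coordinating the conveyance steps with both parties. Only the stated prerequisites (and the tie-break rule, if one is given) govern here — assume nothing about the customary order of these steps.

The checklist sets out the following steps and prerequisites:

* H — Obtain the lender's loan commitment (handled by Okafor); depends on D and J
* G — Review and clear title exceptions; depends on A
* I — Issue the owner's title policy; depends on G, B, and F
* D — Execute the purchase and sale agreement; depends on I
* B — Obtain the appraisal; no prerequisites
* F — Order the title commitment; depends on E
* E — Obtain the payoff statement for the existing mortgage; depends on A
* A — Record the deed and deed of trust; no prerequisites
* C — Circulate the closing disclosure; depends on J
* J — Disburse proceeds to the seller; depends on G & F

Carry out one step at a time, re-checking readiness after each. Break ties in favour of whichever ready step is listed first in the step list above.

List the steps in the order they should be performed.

B, A, G, E, F, I, D, J, H, C

B and A have no prerequisites; B is listed earlier, so B is first.
That leaves A as the only ready step → A.
Ready: G and E. G is listed earlier → G.
E is the only step now ready → E.
That leaves F as the only ready step → F.
I and J are both available; I is listed earlier → I.
Ready: D and J. D is listed earlier → D.
Next only J has its prerequisites met → J.
H and C are both available; H is listed earlier → H.
C needed J, now all done → C.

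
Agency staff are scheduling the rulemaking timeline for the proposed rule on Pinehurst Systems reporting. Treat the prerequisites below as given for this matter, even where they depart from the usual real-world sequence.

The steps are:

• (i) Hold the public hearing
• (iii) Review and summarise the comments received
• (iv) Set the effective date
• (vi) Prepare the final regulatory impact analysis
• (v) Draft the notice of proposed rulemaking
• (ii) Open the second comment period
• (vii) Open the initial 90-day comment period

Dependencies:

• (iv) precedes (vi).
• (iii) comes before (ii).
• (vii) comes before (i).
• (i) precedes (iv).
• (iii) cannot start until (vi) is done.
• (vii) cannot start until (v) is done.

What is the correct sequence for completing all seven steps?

(v) is the only step with nothing outstanding, so it goes first.
That leaves (vii) as the only ready step → (vii).
Next only (i) has its prerequisites met → (i).
(iv) is the only step now ready → (iv).
(vi) is the only step now ready → (vi).
(iii) needed (vi), now all done → (iii).
That leaves (ii) as the only ready step → (ii).

(v) (vii) (i) (iv) (vi) (iii) (ii)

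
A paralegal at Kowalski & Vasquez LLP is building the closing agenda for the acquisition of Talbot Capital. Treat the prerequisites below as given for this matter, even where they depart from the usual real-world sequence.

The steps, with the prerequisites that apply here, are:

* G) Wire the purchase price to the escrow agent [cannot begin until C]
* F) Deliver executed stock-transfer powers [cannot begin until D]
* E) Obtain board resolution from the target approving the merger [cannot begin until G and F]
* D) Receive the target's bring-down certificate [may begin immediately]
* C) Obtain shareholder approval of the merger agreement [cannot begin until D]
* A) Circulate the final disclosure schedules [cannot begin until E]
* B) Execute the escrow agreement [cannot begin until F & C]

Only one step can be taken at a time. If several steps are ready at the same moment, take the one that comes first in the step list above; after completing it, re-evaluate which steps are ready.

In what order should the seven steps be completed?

D → F → C → G → E → A → B

Only D has no prerequisites, so it is first.
F and C are both available; F is listed earlier → F.
C needed D, now all done → C.
Ready: G and B. G is listed earlier → G.
E and B are both available; E is listed earlier → E.
A now also ready, so the ready set is {A, B}; A is listed earlier → A.
B is the only step now ready → B.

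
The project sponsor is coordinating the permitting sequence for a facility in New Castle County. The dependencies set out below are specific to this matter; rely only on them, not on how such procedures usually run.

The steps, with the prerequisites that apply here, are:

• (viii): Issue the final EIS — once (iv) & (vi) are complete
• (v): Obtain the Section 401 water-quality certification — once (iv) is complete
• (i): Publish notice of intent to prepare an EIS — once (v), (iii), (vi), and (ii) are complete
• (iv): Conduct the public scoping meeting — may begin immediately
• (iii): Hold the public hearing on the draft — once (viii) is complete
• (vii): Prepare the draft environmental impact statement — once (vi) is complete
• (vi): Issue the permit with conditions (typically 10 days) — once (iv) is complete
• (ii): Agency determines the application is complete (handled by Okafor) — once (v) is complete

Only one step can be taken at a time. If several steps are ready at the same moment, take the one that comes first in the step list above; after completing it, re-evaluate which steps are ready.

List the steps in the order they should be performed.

Only (iv) has no prerequisites, so it is first.
Now (v) and (vi) have their prerequisites met. (v) is listed earlier, so (v) next.
Ready: (vi) and (ii). (vi) is listed earlier → (vi).
(viii), (vii) and (ii) are all available; (viii) is listed earlier → (viii).
(iii) now also ready, so the ready set is {(iii), (vii), (ii)}; (iii) is listed earlier → (iii).
Ready: (vii) and (ii). (vii) is listed earlier → (vii).
(ii) needed (v), now all done → (ii).
(i) needed (v), (iii), (vi) and (ii), now all done → (i).

(iv) (v) (vi) (viii) (iii) (vii) (ii) (i)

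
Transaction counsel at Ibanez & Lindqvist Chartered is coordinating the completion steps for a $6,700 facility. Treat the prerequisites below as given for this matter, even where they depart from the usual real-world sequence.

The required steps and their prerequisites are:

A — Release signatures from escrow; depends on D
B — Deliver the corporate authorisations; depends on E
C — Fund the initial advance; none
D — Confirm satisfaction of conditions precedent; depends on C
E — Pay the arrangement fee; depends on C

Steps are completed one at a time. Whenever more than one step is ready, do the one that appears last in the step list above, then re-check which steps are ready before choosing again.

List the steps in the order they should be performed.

Only C has no prerequisites, so it is first.
E and D are both available; E is listed later → E.
Ready: D and B. D is listed later → D.
Ready: B and A. B is listed later → B.
That leaves A as the only ready step → A.

C, E, D, B, A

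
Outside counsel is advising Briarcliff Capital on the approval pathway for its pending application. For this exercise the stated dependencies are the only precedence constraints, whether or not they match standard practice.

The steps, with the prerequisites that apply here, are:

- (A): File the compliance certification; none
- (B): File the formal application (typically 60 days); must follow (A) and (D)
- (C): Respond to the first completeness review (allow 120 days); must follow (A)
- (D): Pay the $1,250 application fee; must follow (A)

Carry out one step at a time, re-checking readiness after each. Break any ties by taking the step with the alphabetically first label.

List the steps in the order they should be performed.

(A) is the only step with nothing outstanding, so it goes first.
(C) and (D) are both available; (C) has the earlier label → (C).
(D) needed (A), now all done → (D).
That leaves (B) as the only ready step → (B).

(A), (C), (D), (B)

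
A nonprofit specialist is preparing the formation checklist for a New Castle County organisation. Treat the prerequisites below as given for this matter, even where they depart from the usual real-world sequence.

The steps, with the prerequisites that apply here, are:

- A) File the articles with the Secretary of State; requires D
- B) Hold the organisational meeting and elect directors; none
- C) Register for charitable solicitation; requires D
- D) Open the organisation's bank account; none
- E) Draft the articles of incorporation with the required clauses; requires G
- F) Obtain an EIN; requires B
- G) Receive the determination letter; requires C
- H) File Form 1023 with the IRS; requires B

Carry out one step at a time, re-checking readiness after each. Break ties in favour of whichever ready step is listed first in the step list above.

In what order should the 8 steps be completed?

Nothing is required for B and D. B is listed earlier → B first.
Ready: D, F and H. D is listed earlier → D.
Ready: A, C, F and H. A is listed earlier → A.
Now C, F and H have their prerequisites met. C is listed earlier, so C next.
G now also ready, so the ready set is {F, G, H}; F is listed earlier → F.
Ready: G and H. G is listed earlier → G.
E and H are both available; E is listed earlier → E.
Next only H has its prerequisites met → H.

B → D → A → C → F → G → E → H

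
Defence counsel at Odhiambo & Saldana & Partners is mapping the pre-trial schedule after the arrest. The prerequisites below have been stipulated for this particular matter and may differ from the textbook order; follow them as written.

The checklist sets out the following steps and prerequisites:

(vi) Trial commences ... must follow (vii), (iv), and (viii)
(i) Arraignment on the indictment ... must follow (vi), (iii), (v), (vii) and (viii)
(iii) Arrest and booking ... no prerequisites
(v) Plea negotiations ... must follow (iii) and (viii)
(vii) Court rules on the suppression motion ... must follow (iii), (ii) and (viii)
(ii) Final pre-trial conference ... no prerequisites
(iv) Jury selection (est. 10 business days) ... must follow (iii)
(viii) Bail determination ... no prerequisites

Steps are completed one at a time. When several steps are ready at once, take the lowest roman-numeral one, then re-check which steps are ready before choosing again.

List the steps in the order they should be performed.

(ii) → (iii) → (iv) → (viii) → (v) → (vii) → (vi) → (i)

(ii), (iii) and (viii) have no prerequisites; (ii) has the earlier label, so (ii) is first.
Ready: (iii) and (viii). (iii) has the earlier label → (iii).
Ready: (iv) and (viii). (iv) has the earlier label → (iv).
That leaves (viii) as the only ready step → (viii).
Ready: (v) and (vii). (v) has the earlier label → (v).
(vii) needed (ii), (iii) and (viii), now all done → (vii).
That leaves (vi) as the only ready step → (vi).
(i) needed (iii), (v), (vi), (vii) and (viii), now all done → (i).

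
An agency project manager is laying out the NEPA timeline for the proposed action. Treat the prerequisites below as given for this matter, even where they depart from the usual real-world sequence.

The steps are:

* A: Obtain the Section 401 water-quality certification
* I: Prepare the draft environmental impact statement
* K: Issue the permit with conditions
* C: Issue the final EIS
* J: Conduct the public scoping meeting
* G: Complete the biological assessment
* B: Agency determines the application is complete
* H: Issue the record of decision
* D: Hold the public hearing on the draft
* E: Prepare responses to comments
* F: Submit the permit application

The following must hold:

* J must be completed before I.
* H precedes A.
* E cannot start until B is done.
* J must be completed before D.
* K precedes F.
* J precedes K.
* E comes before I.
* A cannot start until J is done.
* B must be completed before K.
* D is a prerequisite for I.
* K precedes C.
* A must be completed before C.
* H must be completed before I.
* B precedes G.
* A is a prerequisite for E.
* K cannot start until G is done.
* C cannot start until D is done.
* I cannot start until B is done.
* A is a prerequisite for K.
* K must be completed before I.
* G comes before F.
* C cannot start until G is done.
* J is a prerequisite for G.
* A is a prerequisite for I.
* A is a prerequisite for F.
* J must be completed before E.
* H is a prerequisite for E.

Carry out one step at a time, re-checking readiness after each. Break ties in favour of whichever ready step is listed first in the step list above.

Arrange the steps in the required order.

J B G H A K D C E I F

J, B and H have no prerequisites; J is listed earlier, so J is first.
B, H and D are all available; B is listed earlier → B.
Now G, H and D have their prerequisites met. G is listed earlier, so G next.
Ready: H and D. H is listed earlier → H.
Now A and D have their prerequisites met. A is listed earlier, so A next.
Ready: K, D and E. K is listed earlier → K.
D, E and F are all available; D is listed earlier → D.
Ready: C, E and F. C is listed earlier → C.
Now E and F have their prerequisites met. E is listed earlier, so E next.
I now also ready, so the ready set is {I, F}; I is listed earlier → I.
That leaves F as the only ready step → F.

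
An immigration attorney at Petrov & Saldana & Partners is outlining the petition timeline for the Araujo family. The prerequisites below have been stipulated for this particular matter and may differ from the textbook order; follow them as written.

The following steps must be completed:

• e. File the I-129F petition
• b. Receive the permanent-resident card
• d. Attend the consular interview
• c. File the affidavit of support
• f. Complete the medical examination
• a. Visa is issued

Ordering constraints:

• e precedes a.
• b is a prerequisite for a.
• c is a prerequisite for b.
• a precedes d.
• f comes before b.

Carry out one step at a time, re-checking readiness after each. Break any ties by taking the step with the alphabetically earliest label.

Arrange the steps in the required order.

c e f b a d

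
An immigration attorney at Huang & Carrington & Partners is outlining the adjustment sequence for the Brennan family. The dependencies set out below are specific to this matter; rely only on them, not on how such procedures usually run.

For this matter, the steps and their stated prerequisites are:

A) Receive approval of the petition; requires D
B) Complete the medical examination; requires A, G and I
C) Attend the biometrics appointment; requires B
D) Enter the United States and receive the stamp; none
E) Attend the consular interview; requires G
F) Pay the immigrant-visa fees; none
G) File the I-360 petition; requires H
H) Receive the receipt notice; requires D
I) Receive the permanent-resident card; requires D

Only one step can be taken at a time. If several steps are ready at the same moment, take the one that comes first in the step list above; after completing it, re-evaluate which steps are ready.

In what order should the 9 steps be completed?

Nothing is required for D and F. D is listed earlier → D first.
A, H and I now also ready, so the ready set is {A, F, H, I}; A is listed earlier → A.
Now F, H and I have their prerequisites met. F is listed earlier, so F next.
Now H and I have their prerequisites met. H is listed earlier, so H next.
G now also ready, so the ready set is {G, I}; G is listed earlier → G.
Ready: E and I. E is listed earlier → E.
I needed D, now all done → I.
B is the only step now ready → B.
C is the only step now ready → C.

D → A → F → H → G → E → I → B → C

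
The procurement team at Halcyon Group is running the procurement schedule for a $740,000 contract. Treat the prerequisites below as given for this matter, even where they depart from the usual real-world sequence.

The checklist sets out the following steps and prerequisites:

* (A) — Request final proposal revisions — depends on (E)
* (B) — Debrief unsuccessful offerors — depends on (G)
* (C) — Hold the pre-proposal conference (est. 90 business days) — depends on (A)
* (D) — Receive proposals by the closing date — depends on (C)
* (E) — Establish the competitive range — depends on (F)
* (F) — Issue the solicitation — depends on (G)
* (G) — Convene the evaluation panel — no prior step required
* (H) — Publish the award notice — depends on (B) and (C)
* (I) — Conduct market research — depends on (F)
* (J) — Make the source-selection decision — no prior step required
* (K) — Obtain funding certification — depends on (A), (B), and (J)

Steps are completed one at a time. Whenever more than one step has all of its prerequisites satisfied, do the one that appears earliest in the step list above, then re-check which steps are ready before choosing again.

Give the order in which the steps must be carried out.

(G) (B) (F) (E) (A) (C) (D) (H) (I) (J) (K)

(G) and (J) have no prerequisites; (G) is listed earlier, so (G) is first.
(B), (F) and (J) are all available; (B) is listed earlier → (B).
(F) and (J) are both available; (F) is listed earlier → (F).
(E) and (I) now also ready, so the ready set is {(E), (I), (J)}; (E) is listed earlier → (E).
Ready: (A), (I) and (J). (A) is listed earlier → (A).
(C), (I) and (J) are all available; (C) is listed earlier → (C).
(D) and (H) now also ready, so the ready set is {(D), (H), (I), (J)}; (D) is listed earlier → (D).
Now (H), (I) and (J) have their prerequisites met. (H) is listed earlier, so (H) next.
Now (I) and (J) have their prerequisites met. (I) is listed earlier, so (I) next.
That leaves (J) as the only ready step → (J).
(K) is the only step now ready → (K).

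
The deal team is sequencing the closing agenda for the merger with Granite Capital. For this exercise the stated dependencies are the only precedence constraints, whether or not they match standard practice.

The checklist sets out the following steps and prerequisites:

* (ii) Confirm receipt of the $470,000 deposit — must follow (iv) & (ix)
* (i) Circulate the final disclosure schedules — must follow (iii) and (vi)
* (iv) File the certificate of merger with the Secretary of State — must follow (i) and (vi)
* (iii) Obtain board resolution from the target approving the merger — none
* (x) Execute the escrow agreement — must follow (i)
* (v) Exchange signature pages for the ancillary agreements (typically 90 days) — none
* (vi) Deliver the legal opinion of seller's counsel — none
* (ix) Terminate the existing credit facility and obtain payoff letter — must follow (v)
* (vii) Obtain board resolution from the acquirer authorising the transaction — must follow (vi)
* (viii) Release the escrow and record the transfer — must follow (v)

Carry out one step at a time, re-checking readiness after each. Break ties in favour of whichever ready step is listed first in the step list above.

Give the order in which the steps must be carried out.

(iii) (v) (vi) (i) (iv) (x) (ix) (ii) (vii) (viii)

Nothing is required for (iii), (v) and (vi). (iii) is listed earlier → (iii) first.
Ready: (v) and (vi). (v) is listed earlier → (v).
(vi), (ix) and (viii) are all available; (vi) is listed earlier → (vi).
Now (i), (ix), (vii) and (viii) have their prerequisites met. (i) is listed earlier, so (i) next.
(iv) and (x) now also ready, so the ready set is {(iv), (x), (ix), (vii), (viii)}; (iv) is listed earlier → (iv).
Now (x), (ix), (vii) and (viii) have their prerequisites met. (x) is listed earlier, so (x) next.
(ix), (vii) and (viii) are all available; (ix) is listed earlier → (ix).
Ready: (ii), (vii) and (viii). (ii) is listed earlier → (ii).
(vii) and (viii) are both available; (vii) is listed earlier → (vii).
(viii) is the only step now ready → (viii).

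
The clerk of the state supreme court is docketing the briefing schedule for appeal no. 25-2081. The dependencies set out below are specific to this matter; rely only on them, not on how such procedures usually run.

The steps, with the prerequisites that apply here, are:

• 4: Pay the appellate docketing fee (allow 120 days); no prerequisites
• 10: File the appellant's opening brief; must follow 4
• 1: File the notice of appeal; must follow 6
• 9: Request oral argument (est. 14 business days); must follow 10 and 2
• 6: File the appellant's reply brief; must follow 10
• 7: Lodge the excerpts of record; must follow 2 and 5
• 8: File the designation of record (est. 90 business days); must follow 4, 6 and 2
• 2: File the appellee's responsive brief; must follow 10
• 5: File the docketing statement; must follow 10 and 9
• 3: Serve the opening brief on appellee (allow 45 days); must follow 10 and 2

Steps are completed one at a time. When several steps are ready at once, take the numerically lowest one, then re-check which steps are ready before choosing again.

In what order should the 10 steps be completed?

4, 10, 2, 3, 6, 1, 8, 9, 5, 7

Only 4 has no prerequisites, so it is first.
10 needed 4, now all done → 10.
Ready: 2 and 6. 2 has the earlier label → 2.
3 and 9 now also ready, so the ready set is {3, 6, 9}; 3 has the earlier label → 3.
Now 6 and 9 have their prerequisites met. 6 has the earlier label, so 6 next.
1 and 8 now also ready, so the ready set is {1, 8, 9}; 1 has the earlier label → 1.
Now 8 and 9 have their prerequisites met. 8 has the earlier label, so 8 next.
Next only 9 has its prerequisites met → 9.
5 is the only step now ready → 5.
7 needed 2 and 5, now all done → 7.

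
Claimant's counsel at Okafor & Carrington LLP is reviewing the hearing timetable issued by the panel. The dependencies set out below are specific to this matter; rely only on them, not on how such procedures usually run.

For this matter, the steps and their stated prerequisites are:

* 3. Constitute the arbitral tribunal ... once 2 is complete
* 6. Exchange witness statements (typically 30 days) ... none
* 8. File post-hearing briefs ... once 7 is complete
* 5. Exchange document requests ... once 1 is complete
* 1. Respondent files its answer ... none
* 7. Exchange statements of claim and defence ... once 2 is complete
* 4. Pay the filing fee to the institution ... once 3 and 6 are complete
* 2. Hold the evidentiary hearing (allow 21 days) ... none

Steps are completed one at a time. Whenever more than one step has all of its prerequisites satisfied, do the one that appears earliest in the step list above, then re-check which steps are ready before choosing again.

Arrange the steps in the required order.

6, 1, 5, 2, 3, 7, 8, 4

Nothing is required for 6, 1 and 2. 6 is listed earlier → 6 first.
Ready: 1 and 2. 1 is listed earlier → 1.
Now 5 and 2 have their prerequisites met. 5 is listed earlier, so 5 next.
That leaves 2 as the only ready step → 2.
3 and 7 are both available; 3 is listed earlier → 3.
4 now also ready, so the ready set is {7, 4}; 7 is listed earlier → 7.
Ready: 8 and 4. 8 is listed earlier → 8.
4 needed 3 and 6, now all done → 4.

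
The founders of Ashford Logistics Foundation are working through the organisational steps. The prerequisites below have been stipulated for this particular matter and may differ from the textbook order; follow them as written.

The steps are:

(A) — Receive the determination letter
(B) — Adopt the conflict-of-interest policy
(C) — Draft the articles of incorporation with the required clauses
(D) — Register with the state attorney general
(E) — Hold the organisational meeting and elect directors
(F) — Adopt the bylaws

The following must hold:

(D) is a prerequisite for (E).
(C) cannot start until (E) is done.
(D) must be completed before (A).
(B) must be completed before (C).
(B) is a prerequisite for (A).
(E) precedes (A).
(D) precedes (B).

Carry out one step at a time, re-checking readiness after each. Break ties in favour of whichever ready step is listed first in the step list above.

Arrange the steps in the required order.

(D) and (F) have no prerequisites; (D) is listed earlier, so (D) is first.
(B) and (E) now also ready, so the ready set is {(B), (E), (F)}; (B) is listed earlier → (B).
(E) and (F) are both available; (E) is listed earlier → (E).
Now (A), (C) and (F) have their prerequisites met. (A) is listed earlier, so (A) next.
Now (C) and (F) have their prerequisites met. (C) is listed earlier, so (C) next.
(F) is the only step now ready → (F).

(D), (B), (E), (A), (C), (F)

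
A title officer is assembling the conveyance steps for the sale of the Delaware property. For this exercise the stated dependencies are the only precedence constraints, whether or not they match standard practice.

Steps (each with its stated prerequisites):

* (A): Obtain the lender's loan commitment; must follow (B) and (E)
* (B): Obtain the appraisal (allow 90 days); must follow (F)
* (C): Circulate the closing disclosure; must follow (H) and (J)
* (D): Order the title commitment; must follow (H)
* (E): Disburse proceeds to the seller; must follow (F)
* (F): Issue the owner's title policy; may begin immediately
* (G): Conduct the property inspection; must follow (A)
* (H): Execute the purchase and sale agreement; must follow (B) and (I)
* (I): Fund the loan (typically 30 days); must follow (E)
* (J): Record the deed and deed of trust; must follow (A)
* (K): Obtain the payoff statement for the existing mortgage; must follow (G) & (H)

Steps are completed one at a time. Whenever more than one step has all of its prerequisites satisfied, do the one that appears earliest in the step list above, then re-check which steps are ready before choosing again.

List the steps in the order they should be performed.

(F) is the only step with nothing outstanding, so it goes first.
(B) and (E) are both available; (B) is listed earlier → (B).
Next only (E) has its prerequisites met → (E).
Now (A) and (I) have their prerequisites met. (A) is listed earlier, so (A) next.
(G) and (J) now also ready, so the ready set is {(G), (I), (J)}; (G) is listed earlier → (G).
(I) and (J) are both available; (I) is listed earlier → (I).
(H) and (J) are both available; (H) is listed earlier → (H).
(D), (J) and (K) are all available; (D) is listed earlier → (D).
Ready: (J) and (K). (J) is listed earlier → (J).
Now (C) and (K) have their prerequisites met. (C) is listed earlier, so (C) next.
Next only (K) has its prerequisites met → (K).

(F) (B) (E) (A) (G) (I) (H) (D) (J) (C) (K)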